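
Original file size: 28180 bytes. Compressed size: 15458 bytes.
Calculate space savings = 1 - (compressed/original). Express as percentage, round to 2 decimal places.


ratio = compressed/original = 15458/28180 = 0.548545
savings = 1 - ratio = 1 - 0.548545 = 0.451455
as a percentage: 0.451455 * 100 = 45.15%

Space savings = 1 - 15458/28180 = 45.15%


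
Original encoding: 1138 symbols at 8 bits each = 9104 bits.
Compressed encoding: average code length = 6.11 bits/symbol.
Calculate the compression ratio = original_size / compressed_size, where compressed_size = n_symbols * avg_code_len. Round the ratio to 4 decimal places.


original_size = n_symbols * orig_bits = 1138 * 8 = 9104 bits
compressed_size = n_symbols * avg_code_len = 1138 * 6.11 = 6953.18 bits
ratio = original_size / compressed_size = 9104 / 6953.18 = 1.3093

Compression ratio = 1.3093


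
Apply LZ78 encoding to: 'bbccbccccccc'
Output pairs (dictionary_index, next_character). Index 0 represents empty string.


LZ78 encoding steps:
Dictionary: {0: ''}
Step 1: w='' (idx 0), next='b' -> output (0, 'b'), add 'b' as idx 1
Step 2: w='b' (idx 1), next='c' -> output (1, 'c'), add 'bc' as idx 2
Step 3: w='' (idx 0), next='c' -> output (0, 'c'), add 'c' as idx 3
Step 4: w='bc' (idx 2), next='c' -> output (2, 'c'), add 'bcc' as idx 4
Step 5: w='c' (idx 3), next='c' -> output (3, 'c'), add 'cc' as idx 5
Step 6: w='cc' (idx 5), next='c' -> output (5, 'c'), add 'ccc' as idx 6


Encoded: [(0, 'b'), (1, 'c'), (0, 'c'), (2, 'c'), (3, 'c'), (5, 'c')]


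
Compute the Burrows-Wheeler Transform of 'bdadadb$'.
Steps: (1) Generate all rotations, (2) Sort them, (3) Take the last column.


Rotations (sorted):
  0: $bdadadb -> last char: b
  1: adadb$bd -> last char: d
  2: adb$bdad -> last char: d
  3: b$bdadad -> last char: d
  4: bdadadb$ -> last char: $
  5: dadadb$b -> last char: b
  6: dadb$bda -> last char: a
  7: db$bdada -> last char: a


BWT = bddd$baa


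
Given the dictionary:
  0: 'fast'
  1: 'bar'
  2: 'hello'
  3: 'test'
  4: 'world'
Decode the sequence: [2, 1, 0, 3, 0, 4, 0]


Look up each index in the dictionary:
  2 -> 'hello'
  1 -> 'bar'
  0 -> 'fast'
  3 -> 'test'
  0 -> 'fast'
  4 -> 'world'
  0 -> 'fast'

Decoded: "hello bar fast test fast world fast"


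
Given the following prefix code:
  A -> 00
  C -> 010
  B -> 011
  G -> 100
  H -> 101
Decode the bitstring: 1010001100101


Decoding step by step:
Bits 101 -> H
Bits 00 -> A
Bits 011 -> B
Bits 00 -> A
Bits 101 -> H


Decoded message: HABAH


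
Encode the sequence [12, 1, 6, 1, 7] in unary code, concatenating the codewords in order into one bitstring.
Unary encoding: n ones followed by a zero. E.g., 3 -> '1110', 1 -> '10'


Encode each number as n ones followed by a terminating 0:
  12 -> 1111111111110 (13 bits)
  1 -> 10 (2 bits)
  6 -> 1111110 (7 bits)
  1 -> 10 (2 bits)
  7 -> 11111110 (8 bits)
Total length = 13 + 2 + 7 + 2 + 8 = 32 bits.

Unary([12, 1, 6, 1, 7]) = 11111111111101011111101011111110 (32 bits)


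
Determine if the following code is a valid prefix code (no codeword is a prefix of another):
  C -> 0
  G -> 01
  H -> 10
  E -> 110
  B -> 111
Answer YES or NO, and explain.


Checking each pair (does one codeword prefix another?):
  C='0' vs G='01': prefix -- VIOLATION

NO -- this is NOT a valid prefix code. C (0) is a prefix of G (01).


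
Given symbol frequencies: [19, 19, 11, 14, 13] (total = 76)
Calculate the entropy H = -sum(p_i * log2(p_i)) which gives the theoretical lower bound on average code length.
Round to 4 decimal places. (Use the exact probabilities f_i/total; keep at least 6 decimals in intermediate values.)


Per-symbol terms -p_i * log2(p_i) with p_i = f_i/76:
  p = 19/76 = 0.250000: log2(p) = -2.000000, -p*log2(p) = 0.500000
  p = 19/76 = 0.250000: log2(p) = -2.000000, -p*log2(p) = 0.500000
  p = 11/76 = 0.144737: log2(p) = -2.788496, -p*log2(p) = 0.403598
  p = 14/76 = 0.184211: log2(p) = -2.440573, -p*log2(p) = 0.449579
  p = 13/76 = 0.171053: log2(p) = -2.547488, -p*log2(p) = 0.435754
H = 0.500000 + 0.500000 + 0.403598 + 0.449579 + 0.435754 = 2.288931

H = 2.2889 bits/symbol


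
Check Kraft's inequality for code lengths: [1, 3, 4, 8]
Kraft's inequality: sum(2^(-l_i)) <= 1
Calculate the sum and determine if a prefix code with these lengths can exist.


Sum = 2^(-1) + 2^(-3) + 2^(-4) + 2^(-8)
    = 0.5 + 0.125 + 0.0625 + 0.00390625
    = 177/256 = 0.69140625
Since 0.69140625 <= 1, Kraft's inequality IS satisfied.
A prefix code with these lengths CAN exist.

Kraft sum = 0.69140625. Satisfied.


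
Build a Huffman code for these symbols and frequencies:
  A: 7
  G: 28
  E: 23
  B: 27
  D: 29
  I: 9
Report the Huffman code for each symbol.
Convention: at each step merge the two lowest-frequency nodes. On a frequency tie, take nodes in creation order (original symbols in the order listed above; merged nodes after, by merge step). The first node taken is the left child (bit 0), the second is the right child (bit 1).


Huffman tree construction:
Step 1: Merge A(7) + I(9) = 16
Step 2: Merge (A+I)(16) + E(23) = 39
Step 3: Merge B(27) + G(28) = 55
Step 4: Merge D(29) + ((A+I)+E)(39) = 68
Step 5: Merge (B+G)(55) + (D+((A+I)+E))(68) = 123
Read each symbol's code off the tree from the root (left child = 0, right child = 1).

Codes:
  A: 1100 (length 4)
  G: 01 (length 2)
  E: 111 (length 3)
  B: 00 (length 2)
  D: 10 (length 2)
  I: 1101 (length 4)
Average code length: 301/123 = 2.4472 bits/symbol


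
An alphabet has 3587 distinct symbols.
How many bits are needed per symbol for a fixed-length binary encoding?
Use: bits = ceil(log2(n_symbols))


log2(3587) = 11.8086
Bracket: 2^11 = 2048 < 3587 <= 2^12 = 4096
So ceil(log2(3587)) = 12

bits = ceil(log2(3587)) = ceil(11.8086) = 12 bits


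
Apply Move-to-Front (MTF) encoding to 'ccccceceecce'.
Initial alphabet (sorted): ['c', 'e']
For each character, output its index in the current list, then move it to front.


MTF encoding:
'c': index 0 in ['c', 'e'] -> ['c', 'e']
'c': index 0 in ['c', 'e'] -> ['c', 'e']
'c': index 0 in ['c', 'e'] -> ['c', 'e']
'c': index 0 in ['c', 'e'] -> ['c', 'e']
'c': index 0 in ['c', 'e'] -> ['c', 'e']
'e': index 1 in ['c', 'e'] -> ['e', 'c']
'c': index 1 in ['e', 'c'] -> ['c', 'e']
'e': index 1 in ['c', 'e'] -> ['e', 'c']
'e': index 0 in ['e', 'c'] -> ['e', 'c']
'c': index 1 in ['e', 'c'] -> ['c', 'e']
'c': index 0 in ['c', 'e'] -> ['c', 'e']
'e': index 1 in ['c', 'e'] -> ['e', 'c']


Output: [0, 0, 0, 0, 0, 1, 1, 1, 0, 1, 0, 1]


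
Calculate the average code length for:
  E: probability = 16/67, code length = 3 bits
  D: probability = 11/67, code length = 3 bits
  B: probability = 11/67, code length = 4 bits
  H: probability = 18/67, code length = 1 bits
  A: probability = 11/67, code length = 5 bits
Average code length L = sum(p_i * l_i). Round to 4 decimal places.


Weighted contributions p_i * l_i:
  E: (16/67) * 3 = 48/67
  D: (11/67) * 3 = 33/67
  B: (11/67) * 4 = 44/67
  H: (18/67) * 1 = 18/67
  A: (11/67) * 5 = 55/67
Sum = (48 + 33 + 44 + 18 + 55)/67 = 198/67

L = 198/67 = 2.9552 bits/symbol


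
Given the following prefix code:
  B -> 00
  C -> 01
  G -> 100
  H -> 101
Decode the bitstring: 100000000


Decoding step by step:
Bits 100 -> G
Bits 00 -> B
Bits 00 -> B
Bits 00 -> B


Decoded message: GBBB


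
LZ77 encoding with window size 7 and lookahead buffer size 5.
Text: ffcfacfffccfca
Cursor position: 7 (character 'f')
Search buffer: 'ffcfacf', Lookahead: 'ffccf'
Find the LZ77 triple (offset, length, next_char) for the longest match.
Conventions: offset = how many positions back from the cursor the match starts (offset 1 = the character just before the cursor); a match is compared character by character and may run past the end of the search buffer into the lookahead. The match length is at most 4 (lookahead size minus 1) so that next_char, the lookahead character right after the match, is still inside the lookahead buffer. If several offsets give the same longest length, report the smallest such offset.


Try each offset into the search buffer:
  offset=1 (pos 6, char 'f'): match length 2
  offset=2 (pos 5, char 'c'): match length 0
  offset=3 (pos 4, char 'a'): match length 0
  offset=4 (pos 3, char 'f'): match length 1
  offset=5 (pos 2, char 'c'): match length 0
  offset=6 (pos 1, char 'f'): match length 1
  offset=7 (pos 0, char 'f'): match length 3
Longest match has length 3 at offset 7.
next_char = character at position 7 + 3 = 10 -> 'c'

Best match: offset=7, length=3 (matching 'ffc' starting at position 0)
LZ77 triple: (7, 3, 'c')


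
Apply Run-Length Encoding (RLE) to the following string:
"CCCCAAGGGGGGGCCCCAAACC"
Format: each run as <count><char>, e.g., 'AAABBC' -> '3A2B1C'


Scanning runs left to right:
  i=0: run of 'C' x 4 -> '4C'
  i=4: run of 'A' x 2 -> '2A'
  i=6: run of 'G' x 7 -> '7G'
  i=13: run of 'C' x 4 -> '4C'
  i=17: run of 'A' x 3 -> '3A'
  i=20: run of 'C' x 2 -> '2C'

RLE = 4C2A7G4C3A2C


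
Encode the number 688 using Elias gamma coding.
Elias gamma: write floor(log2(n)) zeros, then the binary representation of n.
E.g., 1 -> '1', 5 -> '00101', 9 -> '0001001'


num_bits = floor(log2(688)) + 1 = 10
leading_zeros = num_bits - 1 = 9
binary(688) = 1010110000

Elias gamma(688) = '000000000' + '1010110000' = 0000000001010110000 (19 bits)


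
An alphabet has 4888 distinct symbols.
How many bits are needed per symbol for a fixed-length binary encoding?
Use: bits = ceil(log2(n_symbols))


log2(4888) = 12.255
Bracket: 2^12 = 4096 < 4888 <= 2^13 = 8192
So ceil(log2(4888)) = 13

bits = ceil(log2(4888)) = ceil(12.255) = 13 bits


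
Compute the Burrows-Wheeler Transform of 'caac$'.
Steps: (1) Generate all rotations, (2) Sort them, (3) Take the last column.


Rotations (sorted):
  0: $caac -> last char: c
  1: aac$c -> last char: c
  2: ac$ca -> last char: a
  3: c$caa -> last char: a
  4: caac$ -> last char: $


BWT = ccaa$


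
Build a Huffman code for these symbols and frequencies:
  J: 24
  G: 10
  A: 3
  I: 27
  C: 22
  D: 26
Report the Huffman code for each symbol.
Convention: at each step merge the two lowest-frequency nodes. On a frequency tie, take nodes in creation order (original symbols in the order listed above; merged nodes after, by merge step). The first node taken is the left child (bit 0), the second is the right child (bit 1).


Huffman tree construction:
Step 1: Merge A(3) + G(10) = 13
Step 2: Merge (A+G)(13) + C(22) = 35
Step 3: Merge J(24) + D(26) = 50
Step 4: Merge I(27) + ((A+G)+C)(35) = 62
Step 5: Merge (J+D)(50) + (I+((A+G)+C))(62) = 112
Read each symbol's code off the tree from the root (left child = 0, right child = 1).

Codes:
  J: 00 (length 2)
  G: 1101 (length 4)
  A: 1100 (length 4)
  I: 10 (length 2)
  C: 111 (length 3)
  D: 01 (length 2)
Average code length: 272/112 = 2.4286 bits/symbol


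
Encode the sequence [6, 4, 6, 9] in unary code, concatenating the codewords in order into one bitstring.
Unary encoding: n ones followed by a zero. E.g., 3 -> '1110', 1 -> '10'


Encode each number as n ones followed by a terminating 0:
  6 -> 1111110 (7 bits)
  4 -> 11110 (5 bits)
  6 -> 1111110 (7 bits)
  9 -> 1111111110 (10 bits)
Total length = 7 + 5 + 7 + 10 = 29 bits.

Unary([6, 4, 6, 9]) = 11111101111011111101111111110 (29 bits)


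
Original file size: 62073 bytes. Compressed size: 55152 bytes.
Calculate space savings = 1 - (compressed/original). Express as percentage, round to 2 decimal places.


ratio = compressed/original = 55152/62073 = 0.888502
savings = 1 - ratio = 1 - 0.888502 = 0.111498
as a percentage: 0.111498 * 100 = 11.15%

Space savings = 1 - 55152/62073 = 11.15%


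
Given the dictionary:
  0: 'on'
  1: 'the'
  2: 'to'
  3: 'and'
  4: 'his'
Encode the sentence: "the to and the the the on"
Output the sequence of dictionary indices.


Look up each word in the dictionary:
  'the' -> 1
  'to' -> 2
  'and' -> 3
  'the' -> 1
  'the' -> 1
  'the' -> 1
  'on' -> 0

Encoded: [1, 2, 3, 1, 1, 1, 0]


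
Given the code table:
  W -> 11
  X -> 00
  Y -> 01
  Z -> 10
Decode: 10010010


Decoding:
10 -> Z
01 -> Y
00 -> X
10 -> Z


Result: ZYXZ


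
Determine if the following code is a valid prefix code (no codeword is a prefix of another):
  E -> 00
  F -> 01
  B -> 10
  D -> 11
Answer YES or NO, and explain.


Checking each pair (does one codeword prefix another?):
  E='00' vs F='01': no prefix
  E='00' vs B='10': no prefix
  E='00' vs D='11': no prefix
  F='01' vs E='00': no prefix
  F='01' vs B='10': no prefix
  F='01' vs D='11': no prefix
  B='10' vs E='00': no prefix
  B='10' vs F='01': no prefix
  B='10' vs D='11': no prefix
  D='11' vs E='00': no prefix
  D='11' vs F='01': no prefix
  D='11' vs B='10': no prefix
No violation found over all pairs.

YES -- this is a valid prefix code. No codeword is a prefix of any other codeword.


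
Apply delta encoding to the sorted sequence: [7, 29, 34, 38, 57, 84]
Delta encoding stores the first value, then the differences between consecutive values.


First value: 7
Deltas:
  29 - 7 = 22
  34 - 29 = 5
  38 - 34 = 4
  57 - 38 = 19
  84 - 57 = 27


Delta encoded: [7, 22, 5, 4, 19, 27]


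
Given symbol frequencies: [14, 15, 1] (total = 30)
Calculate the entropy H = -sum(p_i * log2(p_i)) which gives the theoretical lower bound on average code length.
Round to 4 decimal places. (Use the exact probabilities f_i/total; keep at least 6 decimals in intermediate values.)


Per-symbol terms -p_i * log2(p_i) with p_i = f_i/30:
  p = 14/30 = 0.466667: log2(p) = -1.099536, -p*log2(p) = 0.513117
  p = 15/30 = 0.500000: log2(p) = -1.000000, -p*log2(p) = 0.500000
  p = 1/30 = 0.033333: log2(p) = -4.906891, -p*log2(p) = 0.163563
H = 0.513117 + 0.500000 + 0.163563 = 1.176680

H = 1.1767 bits/symbol


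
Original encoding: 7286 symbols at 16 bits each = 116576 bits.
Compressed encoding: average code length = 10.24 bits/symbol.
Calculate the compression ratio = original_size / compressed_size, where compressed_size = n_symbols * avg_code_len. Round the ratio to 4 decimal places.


original_size = n_symbols * orig_bits = 7286 * 16 = 116576 bits
compressed_size = n_symbols * avg_code_len = 7286 * 10.24 = 74608.64 bits
ratio = original_size / compressed_size = 116576 / 74608.64 = 1.5625

Compression ratio = 1.5625


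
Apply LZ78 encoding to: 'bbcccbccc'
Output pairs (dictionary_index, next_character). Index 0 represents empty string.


LZ78 encoding steps:
Dictionary: {0: ''}
Step 1: w='' (idx 0), next='b' -> output (0, 'b'), add 'b' as idx 1
Step 2: w='b' (idx 1), next='c' -> output (1, 'c'), add 'bc' as idx 2
Step 3: w='' (idx 0), next='c' -> output (0, 'c'), add 'c' as idx 3
Step 4: w='c' (idx 3), next='b' -> output (3, 'b'), add 'cb' as idx 4
Step 5: w='c' (idx 3), next='c' -> output (3, 'c'), add 'cc' as idx 5
Step 6: w='c' (idx 3), end of input -> output (3, '')


Encoded: [(0, 'b'), (1, 'c'), (0, 'c'), (3, 'b'), (3, 'c'), (3, '')]


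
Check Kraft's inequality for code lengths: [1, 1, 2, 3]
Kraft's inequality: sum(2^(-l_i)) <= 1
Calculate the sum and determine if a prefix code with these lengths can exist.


Sum = 2^(-1) + 2^(-1) + 2^(-2) + 2^(-3)
    = 0.5 + 0.5 + 0.25 + 0.125
    = 11/8 = 1.375
Since 1.375 > 1, Kraft's inequality is NOT satisfied.
A prefix code with these lengths CANNOT exist.

Kraft sum = 1.375. Not satisfied.


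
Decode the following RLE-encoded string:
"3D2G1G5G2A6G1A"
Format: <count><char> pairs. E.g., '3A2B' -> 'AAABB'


Expanding each <count><char> pair:
  3D -> 'DDD'
  2G -> 'GG'
  1G -> 'G'
  5G -> 'GGGGG'
  2A -> 'AA'
  6G -> 'GGGGGG'
  1A -> 'A'

Decoded = DDDGGGGGGGGAAGGGGGGA


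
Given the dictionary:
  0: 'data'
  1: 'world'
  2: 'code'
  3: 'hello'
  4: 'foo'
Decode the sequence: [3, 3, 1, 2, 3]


Look up each index in the dictionary:
  3 -> 'hello'
  3 -> 'hello'
  1 -> 'world'
  2 -> 'code'
  3 -> 'hello'

Decoded: "hello hello world code hello"


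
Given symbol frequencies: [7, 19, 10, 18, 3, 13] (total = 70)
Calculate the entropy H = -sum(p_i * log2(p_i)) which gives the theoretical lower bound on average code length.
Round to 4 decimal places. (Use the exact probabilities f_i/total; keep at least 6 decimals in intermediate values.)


Per-symbol terms -p_i * log2(p_i) with p_i = f_i/70:
  p = 7/70 = 0.100000: log2(p) = -3.321928, -p*log2(p) = 0.332193
  p = 19/70 = 0.271429: log2(p) = -1.881356, -p*log2(p) = 0.510654
  p = 10/70 = 0.142857: log2(p) = -2.807355, -p*log2(p) = 0.401051
  p = 18/70 = 0.257143: log2(p) = -1.959358, -p*log2(p) = 0.503835
  p = 3/70 = 0.042857: log2(p) = -4.544321, -p*log2(p) = 0.194757
  p = 13/70 = 0.185714: log2(p) = -2.428843, -p*log2(p) = 0.451071
H = 0.332193 + 0.510654 + 0.401051 + 0.503835 + 0.194757 + 0.451071 = 2.393561

H = 2.3936 bits/symbol


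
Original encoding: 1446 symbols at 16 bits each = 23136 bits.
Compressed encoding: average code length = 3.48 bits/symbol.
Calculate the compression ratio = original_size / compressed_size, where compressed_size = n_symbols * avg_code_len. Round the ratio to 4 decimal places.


original_size = n_symbols * orig_bits = 1446 * 16 = 23136 bits
compressed_size = n_symbols * avg_code_len = 1446 * 3.48 = 5032.08 bits
ratio = original_size / compressed_size = 23136 / 5032.08 = 4.5977

Compression ratio = 4.5977


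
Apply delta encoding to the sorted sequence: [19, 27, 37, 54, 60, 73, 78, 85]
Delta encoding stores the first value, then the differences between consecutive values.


First value: 19
Deltas:
  27 - 19 = 8
  37 - 27 = 10
  54 - 37 = 17
  60 - 54 = 6
  73 - 60 = 13
  78 - 73 = 5
  85 - 78 = 7


Delta encoded: [19, 8, 10, 17, 6, 13, 5, 7]


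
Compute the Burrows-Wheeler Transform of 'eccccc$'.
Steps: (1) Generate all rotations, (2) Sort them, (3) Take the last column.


Rotations (sorted):
  0: $eccccc -> last char: c
  1: c$ecccc -> last char: c
  2: cc$eccc -> last char: c
  3: ccc$ecc -> last char: c
  4: cccc$ec -> last char: c
  5: ccccc$e -> last char: e
  6: eccccc$ -> last char: $


BWT = ccccce$


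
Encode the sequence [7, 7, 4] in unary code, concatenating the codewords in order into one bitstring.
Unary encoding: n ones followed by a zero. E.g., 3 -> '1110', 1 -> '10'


Encode each number as n ones followed by a terminating 0:
  7 -> 11111110 (8 bits)
  7 -> 11111110 (8 bits)
  4 -> 11110 (5 bits)
Total length = 8 + 8 + 5 = 21 bits.

Unary([7, 7, 4]) = 111111101111111011110 (21 bits)


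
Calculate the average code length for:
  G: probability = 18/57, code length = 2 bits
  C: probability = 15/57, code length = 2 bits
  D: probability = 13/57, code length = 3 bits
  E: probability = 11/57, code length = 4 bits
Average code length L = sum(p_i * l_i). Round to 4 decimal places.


Weighted contributions p_i * l_i:
  G: (18/57) * 2 = 36/57
  C: (15/57) * 2 = 30/57
  D: (13/57) * 3 = 39/57
  E: (11/57) * 4 = 44/57
Sum = (36 + 30 + 39 + 44)/57 = 149/57

L = 149/57 = 2.6140 bits/symbol


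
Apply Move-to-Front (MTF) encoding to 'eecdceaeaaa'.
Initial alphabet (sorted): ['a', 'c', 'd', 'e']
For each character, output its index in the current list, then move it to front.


MTF encoding:
'e': index 3 in ['a', 'c', 'd', 'e'] -> ['e', 'a', 'c', 'd']
'e': index 0 in ['e', 'a', 'c', 'd'] -> ['e', 'a', 'c', 'd']
'c': index 2 in ['e', 'a', 'c', 'd'] -> ['c', 'e', 'a', 'd']
'd': index 3 in ['c', 'e', 'a', 'd'] -> ['d', 'c', 'e', 'a']
'c': index 1 in ['d', 'c', 'e', 'a'] -> ['c', 'd', 'e', 'a']
'e': index 2 in ['c', 'd', 'e', 'a'] -> ['e', 'c', 'd', 'a']
'a': index 3 in ['e', 'c', 'd', 'a'] -> ['a', 'e', 'c', 'd']
'e': index 1 in ['a', 'e', 'c', 'd'] -> ['e', 'a', 'c', 'd']
'a': index 1 in ['e', 'a', 'c', 'd'] -> ['a', 'e', 'c', 'd']
'a': index 0 in ['a', 'e', 'c', 'd'] -> ['a', 'e', 'c', 'd']
'a': index 0 in ['a', 'e', 'c', 'd'] -> ['a', 'e', 'c', 'd']


Output: [3, 0, 2, 3, 1, 2, 3, 1, 1, 0, 0]


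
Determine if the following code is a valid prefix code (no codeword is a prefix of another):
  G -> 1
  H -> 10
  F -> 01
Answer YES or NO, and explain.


Checking each pair (does one codeword prefix another?):
  G='1' vs H='10': prefix -- VIOLATION

NO -- this is NOT a valid prefix code. G (1) is a prefix of H (10).


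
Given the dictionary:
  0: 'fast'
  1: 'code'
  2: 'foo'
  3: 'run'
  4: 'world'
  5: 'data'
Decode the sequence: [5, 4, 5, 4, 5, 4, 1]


Look up each index in the dictionary:
  5 -> 'data'
  4 -> 'world'
  5 -> 'data'
  4 -> 'world'
  5 -> 'data'
  4 -> 'world'
  1 -> 'code'

Decoded: "data world data world data world code"


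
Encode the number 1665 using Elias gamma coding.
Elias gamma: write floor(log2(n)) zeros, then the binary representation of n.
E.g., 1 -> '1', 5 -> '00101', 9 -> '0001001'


num_bits = floor(log2(1665)) + 1 = 11
leading_zeros = num_bits - 1 = 10
binary(1665) = 11010000001

Elias gamma(1665) = '0000000000' + '11010000001' = 000000000011010000001 (21 bits)


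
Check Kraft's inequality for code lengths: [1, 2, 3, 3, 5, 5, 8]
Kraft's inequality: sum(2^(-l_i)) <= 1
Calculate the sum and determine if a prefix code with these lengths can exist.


Sum = 2^(-1) + 2^(-2) + 2^(-3) + 2^(-3) + 2^(-5) + 2^(-5) + 2^(-8)
    = 0.5 + 0.25 + 0.125 + 0.125 + 0.03125 + 0.03125 + 0.00390625
    = 273/256 = 1.06640625
Since 1.06640625 > 1, Kraft's inequality is NOT satisfied.
A prefix code with these lengths CANNOT exist.

Kraft sum = 1.06640625. Not satisfied.


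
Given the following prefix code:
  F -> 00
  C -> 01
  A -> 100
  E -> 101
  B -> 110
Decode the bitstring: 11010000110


Decoding step by step:
Bits 110 -> B
Bits 100 -> A
Bits 00 -> F
Bits 110 -> B


Decoded message: BAFB


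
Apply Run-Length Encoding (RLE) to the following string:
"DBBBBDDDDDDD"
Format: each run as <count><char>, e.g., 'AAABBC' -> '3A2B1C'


Scanning runs left to right:
  i=0: run of 'D' x 1 -> '1D'
  i=1: run of 'B' x 4 -> '4B'
  i=5: run of 'D' x 7 -> '7D'

RLE = 1D4B7D


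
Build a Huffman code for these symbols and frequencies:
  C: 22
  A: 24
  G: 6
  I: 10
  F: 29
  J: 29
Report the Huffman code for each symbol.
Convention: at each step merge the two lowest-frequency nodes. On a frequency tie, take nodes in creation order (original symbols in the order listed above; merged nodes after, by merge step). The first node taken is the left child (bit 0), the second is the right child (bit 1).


Huffman tree construction:
Step 1: Merge G(6) + I(10) = 16
Step 2: Merge (G+I)(16) + C(22) = 38
Step 3: Merge A(24) + F(29) = 53
Step 4: Merge J(29) + ((G+I)+C)(38) = 67
Step 5: Merge (A+F)(53) + (J+((G+I)+C))(67) = 120
Read each symbol's code off the tree from the root (left child = 0, right child = 1).

Codes:
  C: 111 (length 3)
  A: 00 (length 2)
  G: 1100 (length 4)
  I: 1101 (length 4)
  F: 01 (length 2)
  J: 10 (length 2)
Average code length: 294/120 = 2.4500 bits/symbol


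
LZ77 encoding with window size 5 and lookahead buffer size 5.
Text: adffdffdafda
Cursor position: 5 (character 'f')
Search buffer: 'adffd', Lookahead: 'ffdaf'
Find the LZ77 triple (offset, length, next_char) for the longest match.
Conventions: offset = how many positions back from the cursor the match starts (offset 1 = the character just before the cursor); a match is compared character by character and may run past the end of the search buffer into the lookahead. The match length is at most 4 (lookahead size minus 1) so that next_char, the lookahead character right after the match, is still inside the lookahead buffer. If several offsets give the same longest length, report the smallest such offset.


Try each offset into the search buffer:
  offset=1 (pos 4, char 'd'): match length 0
  offset=2 (pos 3, char 'f'): match length 1
  offset=3 (pos 2, char 'f'): match length 3
  offset=4 (pos 1, char 'd'): match length 0
  offset=5 (pos 0, char 'a'): match length 0
Longest match has length 3 at offset 3.
next_char = character at position 5 + 3 = 8 -> 'a'

Best match: offset=3, length=3 (matching 'ffd' starting at position 2)
LZ77 triple: (3, 3, 'a')


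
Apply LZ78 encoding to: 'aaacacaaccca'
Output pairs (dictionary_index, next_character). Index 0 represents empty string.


LZ78 encoding steps:
Dictionary: {0: ''}
Step 1: w='' (idx 0), next='a' -> output (0, 'a'), add 'a' as idx 1
Step 2: w='a' (idx 1), next='a' -> output (1, 'a'), add 'aa' as idx 2
Step 3: w='' (idx 0), next='c' -> output (0, 'c'), add 'c' as idx 3
Step 4: w='a' (idx 1), next='c' -> output (1, 'c'), add 'ac' as idx 4
Step 5: w='aa' (idx 2), next='c' -> output (2, 'c'), add 'aac' as idx 5
Step 6: w='c' (idx 3), next='c' -> output (3, 'c'), add 'cc' as idx 6
Step 7: w='a' (idx 1), end of input -> output (1, '')


Encoded: [(0, 'a'), (1, 'a'), (0, 'c'), (1, 'c'), (2, 'c'), (3, 'c'), (1, '')]


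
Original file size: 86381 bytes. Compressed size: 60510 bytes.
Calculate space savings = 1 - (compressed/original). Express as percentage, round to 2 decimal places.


ratio = compressed/original = 60510/86381 = 0.700501
savings = 1 - ratio = 1 - 0.700501 = 0.299499
as a percentage: 0.299499 * 100 = 29.95%

Space savings = 1 - 60510/86381 = 29.95%


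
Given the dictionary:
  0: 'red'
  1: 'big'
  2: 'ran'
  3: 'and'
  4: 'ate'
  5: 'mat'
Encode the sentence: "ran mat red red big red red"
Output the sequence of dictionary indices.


Look up each word in the dictionary:
  'ran' -> 2
  'mat' -> 5
  'red' -> 0
  'red' -> 0
  'big' -> 1
  'red' -> 0
  'red' -> 0

Encoded: [2, 5, 0, 0, 1, 0, 0]


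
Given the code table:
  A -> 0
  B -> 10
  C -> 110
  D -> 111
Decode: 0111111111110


Decoding:
0 -> A
111 -> D
111 -> D
111 -> D
110 -> C


Result: ADDDC


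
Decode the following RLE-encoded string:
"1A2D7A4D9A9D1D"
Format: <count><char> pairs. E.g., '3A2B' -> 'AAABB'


Expanding each <count><char> pair:
  1A -> 'A'
  2D -> 'DD'
  7A -> 'AAAAAAA'
  4D -> 'DDDD'
  9A -> 'AAAAAAAAA'
  9D -> 'DDDDDDDDD'
  1D -> 'D'

Decoded = ADDAAAAAAADDDDAAAAAAAAADDDDDDDDDD


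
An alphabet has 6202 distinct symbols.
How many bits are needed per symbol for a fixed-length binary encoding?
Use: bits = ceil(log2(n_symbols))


log2(6202) = 12.5985
Bracket: 2^12 = 4096 < 6202 <= 2^13 = 8192
So ceil(log2(6202)) = 13

bits = ceil(log2(6202)) = ceil(12.5985) = 13 bits


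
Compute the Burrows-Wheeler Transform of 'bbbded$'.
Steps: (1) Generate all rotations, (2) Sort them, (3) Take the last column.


Rotations (sorted):
  0: $bbbded -> last char: d
  1: bbbded$ -> last char: $
  2: bbded$b -> last char: b
  3: bded$bb -> last char: b
  4: d$bbbde -> last char: e
  5: ded$bbb -> last char: b
  6: ed$bbbd -> last char: d


BWT = d$bbebd


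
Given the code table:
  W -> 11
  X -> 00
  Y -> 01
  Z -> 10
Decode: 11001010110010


Decoding:
11 -> W
00 -> X
10 -> Z
10 -> Z
11 -> W
00 -> X
10 -> Z


Result: WXZZWXZ


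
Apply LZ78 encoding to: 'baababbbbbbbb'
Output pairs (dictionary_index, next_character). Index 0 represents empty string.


LZ78 encoding steps:
Dictionary: {0: ''}
Step 1: w='' (idx 0), next='b' -> output (0, 'b'), add 'b' as idx 1
Step 2: w='' (idx 0), next='a' -> output (0, 'a'), add 'a' as idx 2
Step 3: w='a' (idx 2), next='b' -> output (2, 'b'), add 'ab' as idx 3
Step 4: w='ab' (idx 3), next='b' -> output (3, 'b'), add 'abb' as idx 4
Step 5: w='b' (idx 1), next='b' -> output (1, 'b'), add 'bb' as idx 5
Step 6: w='bb' (idx 5), next='b' -> output (5, 'b'), add 'bbb' as idx 6
Step 7: w='b' (idx 1), end of input -> output (1, '')


Encoded: [(0, 'b'), (0, 'a'), (2, 'b'), (3, 'b'), (1, 'b'), (5, 'b'), (1, '')]


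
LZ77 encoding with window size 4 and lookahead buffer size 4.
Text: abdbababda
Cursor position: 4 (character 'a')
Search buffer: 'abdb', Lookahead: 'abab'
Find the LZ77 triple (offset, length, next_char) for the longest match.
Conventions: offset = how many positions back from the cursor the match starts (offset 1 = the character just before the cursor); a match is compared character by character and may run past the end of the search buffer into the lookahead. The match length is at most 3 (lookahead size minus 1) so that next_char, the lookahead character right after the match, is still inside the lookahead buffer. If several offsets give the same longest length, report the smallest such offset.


Try each offset into the search buffer:
  offset=1 (pos 3, char 'b'): match length 0
  offset=2 (pos 2, char 'd'): match length 0
  offset=3 (pos 1, char 'b'): match length 0
  offset=4 (pos 0, char 'a'): match length 2
Longest match has length 2 at offset 4.
next_char = character at position 4 + 2 = 6 -> 'a'

Best match: offset=4, length=2 (matching 'ab' starting at position 0)
LZ77 triple: (4, 2, 'a')


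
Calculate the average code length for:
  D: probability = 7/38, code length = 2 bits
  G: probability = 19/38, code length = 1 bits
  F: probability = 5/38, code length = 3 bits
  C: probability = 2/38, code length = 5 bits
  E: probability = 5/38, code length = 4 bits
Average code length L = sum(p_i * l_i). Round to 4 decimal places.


Weighted contributions p_i * l_i:
  D: (7/38) * 2 = 14/38
  G: (19/38) * 1 = 19/38
  F: (5/38) * 3 = 15/38
  C: (2/38) * 5 = 10/38
  E: (5/38) * 4 = 20/38
Sum = (14 + 19 + 15 + 10 + 20)/38 = 78/38

L = 78/38 = 2.0526 bits/symbol


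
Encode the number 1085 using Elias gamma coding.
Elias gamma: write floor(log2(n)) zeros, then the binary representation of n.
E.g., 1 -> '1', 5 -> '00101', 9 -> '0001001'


num_bits = floor(log2(1085)) + 1 = 11
leading_zeros = num_bits - 1 = 10
binary(1085) = 10000111101

Elias gamma(1085) = '0000000000' + '10000111101' = 000000000010000111101 (21 bits)


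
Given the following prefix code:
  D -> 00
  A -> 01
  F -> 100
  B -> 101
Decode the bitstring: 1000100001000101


Decoding step by step:
Bits 100 -> F
Bits 01 -> A
Bits 00 -> D
Bits 00 -> D
Bits 100 -> F
Bits 01 -> A
Bits 01 -> A


Decoded message: FADDFAA


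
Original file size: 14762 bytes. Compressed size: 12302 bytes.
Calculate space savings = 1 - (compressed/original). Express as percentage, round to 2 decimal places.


ratio = compressed/original = 12302/14762 = 0.833356
savings = 1 - ratio = 1 - 0.833356 = 0.166644
as a percentage: 0.166644 * 100 = 16.66%

Space savings = 1 - 12302/14762 = 16.66%


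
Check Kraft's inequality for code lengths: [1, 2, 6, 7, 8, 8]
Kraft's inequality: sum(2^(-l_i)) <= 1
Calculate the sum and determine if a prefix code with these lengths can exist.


Sum = 2^(-1) + 2^(-2) + 2^(-6) + 2^(-7) + 2^(-8) + 2^(-8)
    = 0.5 + 0.25 + 0.015625 + 0.0078125 + 0.00390625 + 0.00390625
    = 200/256 = 0.78125
Since 0.78125 <= 1, Kraft's inequality IS satisfied.
A prefix code with these lengths CAN exist.

Kraft sum = 0.78125. Satisfied.


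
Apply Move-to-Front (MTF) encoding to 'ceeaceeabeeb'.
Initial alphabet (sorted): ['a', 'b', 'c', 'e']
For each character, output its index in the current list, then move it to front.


MTF encoding:
'c': index 2 in ['a', 'b', 'c', 'e'] -> ['c', 'a', 'b', 'e']
'e': index 3 in ['c', 'a', 'b', 'e'] -> ['e', 'c', 'a', 'b']
'e': index 0 in ['e', 'c', 'a', 'b'] -> ['e', 'c', 'a', 'b']
'a': index 2 in ['e', 'c', 'a', 'b'] -> ['a', 'e', 'c', 'b']
'c': index 2 in ['a', 'e', 'c', 'b'] -> ['c', 'a', 'e', 'b']
'e': index 2 in ['c', 'a', 'e', 'b'] -> ['e', 'c', 'a', 'b']
'e': index 0 in ['e', 'c', 'a', 'b'] -> ['e', 'c', 'a', 'b']
'a': index 2 in ['e', 'c', 'a', 'b'] -> ['a', 'e', 'c', 'b']
'b': index 3 in ['a', 'e', 'c', 'b'] -> ['b', 'a', 'e', 'c']
'e': index 2 in ['b', 'a', 'e', 'c'] -> ['e', 'b', 'a', 'c']
'e': index 0 in ['e', 'b', 'a', 'c'] -> ['e', 'b', 'a', 'c']
'b': index 1 in ['e', 'b', 'a', 'c'] -> ['b', 'e', 'a', 'c']


Output: [2, 3, 0, 2, 2, 2, 0, 2, 3, 2, 0, 1]


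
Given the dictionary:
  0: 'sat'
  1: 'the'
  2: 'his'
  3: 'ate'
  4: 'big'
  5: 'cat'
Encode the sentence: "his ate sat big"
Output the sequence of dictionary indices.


Look up each word in the dictionary:
  'his' -> 2
  'ate' -> 3
  'sat' -> 0
  'big' -> 4

Encoded: [2, 3, 0, 4]


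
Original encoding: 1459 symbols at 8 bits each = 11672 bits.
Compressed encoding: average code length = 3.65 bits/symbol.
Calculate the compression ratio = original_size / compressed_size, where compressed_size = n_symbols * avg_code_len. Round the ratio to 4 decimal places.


original_size = n_symbols * orig_bits = 1459 * 8 = 11672 bits
compressed_size = n_symbols * avg_code_len = 1459 * 3.65 = 5325.35 bits
ratio = original_size / compressed_size = 11672 / 5325.35 = 2.1918

Compression ratio = 2.1918


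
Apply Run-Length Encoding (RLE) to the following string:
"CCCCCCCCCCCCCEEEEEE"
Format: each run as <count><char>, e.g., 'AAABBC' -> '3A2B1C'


Scanning runs left to right:
  i=0: run of 'C' x 13 -> '13C'
  i=13: run of 'E' x 6 -> '6E'

RLE = 13C6E


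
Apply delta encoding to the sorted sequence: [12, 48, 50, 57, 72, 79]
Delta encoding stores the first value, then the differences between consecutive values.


First value: 12
Deltas:
  48 - 12 = 36
  50 - 48 = 2
  57 - 50 = 7
  72 - 57 = 15
  79 - 72 = 7


Delta encoded: [12, 36, 2, 7, 15, 7]


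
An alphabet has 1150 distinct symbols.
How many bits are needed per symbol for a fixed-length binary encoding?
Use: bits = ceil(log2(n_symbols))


log2(1150) = 10.1674
Bracket: 2^10 = 1024 < 1150 <= 2^11 = 2048
So ceil(log2(1150)) = 11

bits = ceil(log2(1150)) = ceil(10.1674) = 11 bits


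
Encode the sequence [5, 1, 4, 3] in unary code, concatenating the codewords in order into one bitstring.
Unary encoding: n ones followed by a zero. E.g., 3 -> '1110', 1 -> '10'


Encode each number as n ones followed by a terminating 0:
  5 -> 111110 (6 bits)
  1 -> 10 (2 bits)
  4 -> 11110 (5 bits)
  3 -> 1110 (4 bits)
Total length = 6 + 2 + 5 + 4 = 17 bits.

Unary([5, 1, 4, 3]) = 11111010111101110 (17 bits)


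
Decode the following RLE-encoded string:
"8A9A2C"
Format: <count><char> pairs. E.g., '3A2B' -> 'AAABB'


Expanding each <count><char> pair:
  8A -> 'AAAAAAAA'
  9A -> 'AAAAAAAAA'
  2C -> 'CC'

Decoded = AAAAAAAAAAAAAAAAACC


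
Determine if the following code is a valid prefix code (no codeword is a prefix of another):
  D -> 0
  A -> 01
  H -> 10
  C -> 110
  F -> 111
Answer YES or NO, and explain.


Checking each pair (does one codeword prefix another?):
  D='0' vs A='01': prefix -- VIOLATION

NO -- this is NOT a valid prefix code. D (0) is a prefix of A (01).


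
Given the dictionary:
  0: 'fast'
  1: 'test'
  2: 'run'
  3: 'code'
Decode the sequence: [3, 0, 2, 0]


Look up each index in the dictionary:
  3 -> 'code'
  0 -> 'fast'
  2 -> 'run'
  0 -> 'fast'

Decoded: "code fast run fast"


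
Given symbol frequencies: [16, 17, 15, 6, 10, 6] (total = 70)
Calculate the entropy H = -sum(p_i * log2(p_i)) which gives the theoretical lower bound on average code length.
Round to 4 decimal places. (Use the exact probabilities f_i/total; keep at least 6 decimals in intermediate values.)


Per-symbol terms -p_i * log2(p_i) with p_i = f_i/70:
  p = 16/70 = 0.228571: log2(p) = -2.129283, -p*log2(p) = 0.486693
  p = 17/70 = 0.242857: log2(p) = -2.041820, -p*log2(p) = 0.495871
  p = 15/70 = 0.214286: log2(p) = -2.222392, -p*log2(p) = 0.476227
  p = 6/70 = 0.085714: log2(p) = -3.544321, -p*log2(p) = 0.303799
  p = 10/70 = 0.142857: log2(p) = -2.807355, -p*log2(p) = 0.401051
  p = 6/70 = 0.085714: log2(p) = -3.544321, -p*log2(p) = 0.303799
H = 0.486693 + 0.495871 + 0.476227 + 0.303799 + 0.401051 + 0.303799 = 2.467440

H = 2.4674 bits/symbol


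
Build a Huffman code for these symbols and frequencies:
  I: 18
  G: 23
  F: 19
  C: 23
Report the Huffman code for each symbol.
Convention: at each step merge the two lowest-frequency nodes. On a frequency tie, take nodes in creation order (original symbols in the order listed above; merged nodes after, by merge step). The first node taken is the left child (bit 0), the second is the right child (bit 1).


Huffman tree construction:
Step 1: Merge I(18) + F(19) = 37
Step 2: Merge G(23) + C(23) = 46
Step 3: Merge (I+F)(37) + (G+C)(46) = 83
Read each symbol's code off the tree from the root (left child = 0, right child = 1).

Codes:
  I: 00 (length 2)
  G: 10 (length 2)
  F: 01 (length 2)
  C: 11 (length 2)
Average code length: 166/83 = 2.0000 bits/symbol


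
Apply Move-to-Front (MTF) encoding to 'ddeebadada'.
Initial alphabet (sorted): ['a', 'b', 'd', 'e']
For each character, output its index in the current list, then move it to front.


MTF encoding:
'd': index 2 in ['a', 'b', 'd', 'e'] -> ['d', 'a', 'b', 'e']
'd': index 0 in ['d', 'a', 'b', 'e'] -> ['d', 'a', 'b', 'e']
'e': index 3 in ['d', 'a', 'b', 'e'] -> ['e', 'd', 'a', 'b']
'e': index 0 in ['e', 'd', 'a', 'b'] -> ['e', 'd', 'a', 'b']
'b': index 3 in ['e', 'd', 'a', 'b'] -> ['b', 'e', 'd', 'a']
'a': index 3 in ['b', 'e', 'd', 'a'] -> ['a', 'b', 'e', 'd']
'd': index 3 in ['a', 'b', 'e', 'd'] -> ['d', 'a', 'b', 'e']
'a': index 1 in ['d', 'a', 'b', 'e'] -> ['a', 'd', 'b', 'e']
'd': index 1 in ['a', 'd', 'b', 'e'] -> ['d', 'a', 'b', 'e']
'a': index 1 in ['d', 'a', 'b', 'e'] -> ['a', 'd', 'b', 'e']


Output: [2, 0, 3, 0, 3, 3, 3, 1, 1, 1]


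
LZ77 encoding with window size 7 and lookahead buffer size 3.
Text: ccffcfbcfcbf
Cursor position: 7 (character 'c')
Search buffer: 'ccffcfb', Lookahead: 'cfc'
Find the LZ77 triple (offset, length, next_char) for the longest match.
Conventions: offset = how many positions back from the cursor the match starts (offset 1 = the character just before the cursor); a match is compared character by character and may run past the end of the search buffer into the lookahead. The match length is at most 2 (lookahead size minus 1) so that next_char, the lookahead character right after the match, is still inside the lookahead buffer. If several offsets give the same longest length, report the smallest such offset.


Try each offset into the search buffer:
  offset=1 (pos 6, char 'b'): match length 0
  offset=2 (pos 5, char 'f'): match length 0
  offset=3 (pos 4, char 'c'): match length 2
  offset=4 (pos 3, char 'f'): match length 0
  offset=5 (pos 2, char 'f'): match length 0
  offset=6 (pos 1, char 'c'): match length 2
  offset=7 (pos 0, char 'c'): match length 1
Longest match has length 2, found at offsets 3, 6; take the smallest, offset 3.
next_char = character at position 7 + 2 = 9 -> 'c'

Best match: offset=3, length=2 (matching 'cf' starting at position 4)
LZ77 triple: (3, 2, 'c')


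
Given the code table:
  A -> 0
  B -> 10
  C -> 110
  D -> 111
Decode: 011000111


Decoding:
0 -> A
110 -> C
0 -> A
0 -> A
111 -> D


Result: ACAAD


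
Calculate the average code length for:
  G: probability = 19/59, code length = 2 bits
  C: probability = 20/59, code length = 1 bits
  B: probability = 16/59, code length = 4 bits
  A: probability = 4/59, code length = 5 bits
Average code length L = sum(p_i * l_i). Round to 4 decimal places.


Weighted contributions p_i * l_i:
  G: (19/59) * 2 = 38/59
  C: (20/59) * 1 = 20/59
  B: (16/59) * 4 = 64/59
  A: (4/59) * 5 = 20/59
Sum = (38 + 20 + 64 + 20)/59 = 142/59

L = 142/59 = 2.4068 bits/symbol


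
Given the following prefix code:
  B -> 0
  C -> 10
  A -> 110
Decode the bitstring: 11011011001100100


Decoding step by step:
Bits 110 -> A
Bits 110 -> A
Bits 110 -> A
Bits 0 -> B
Bits 110 -> A
Bits 0 -> B
Bits 10 -> C
Bits 0 -> B


Decoded message: AAABABCB


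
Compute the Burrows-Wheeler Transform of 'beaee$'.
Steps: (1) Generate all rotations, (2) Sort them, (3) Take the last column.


Rotations (sorted):
  0: $beaee -> last char: e
  1: aee$be -> last char: e
  2: beaee$ -> last char: $
  3: e$beae -> last char: e
  4: eaee$b -> last char: b
  5: ee$bea -> last char: a


BWT = ee$eba


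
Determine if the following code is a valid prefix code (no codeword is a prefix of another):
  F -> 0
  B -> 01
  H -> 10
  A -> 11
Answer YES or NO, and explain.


Checking each pair (does one codeword prefix another?):
  F='0' vs B='01': prefix -- VIOLATION

NO -- this is NOT a valid prefix code. F (0) is a prefix of B (01).


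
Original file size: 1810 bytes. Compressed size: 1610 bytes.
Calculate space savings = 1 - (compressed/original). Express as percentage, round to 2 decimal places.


ratio = compressed/original = 1610/1810 = 0.889503
savings = 1 - ratio = 1 - 0.889503 = 0.110497
as a percentage: 0.110497 * 100 = 11.05%

Space savings = 1 - 1610/1810 = 11.05%
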